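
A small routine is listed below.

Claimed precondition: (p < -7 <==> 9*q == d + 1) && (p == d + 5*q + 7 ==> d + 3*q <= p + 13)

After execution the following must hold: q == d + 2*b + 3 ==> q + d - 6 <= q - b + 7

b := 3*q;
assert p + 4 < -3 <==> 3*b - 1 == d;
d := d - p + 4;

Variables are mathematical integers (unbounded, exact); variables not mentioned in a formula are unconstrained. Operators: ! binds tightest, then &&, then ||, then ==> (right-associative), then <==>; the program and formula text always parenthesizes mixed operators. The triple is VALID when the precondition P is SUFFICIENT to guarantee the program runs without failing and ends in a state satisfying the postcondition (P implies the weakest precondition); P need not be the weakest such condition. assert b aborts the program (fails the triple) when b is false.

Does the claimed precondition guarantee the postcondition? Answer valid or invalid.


Working backward. After the program, the postcondition q == d + 2*b + 3 ==> q + d - 6 <= q - b + 7 must hold; in canonical form it is q == 2*b + d + 3 ==> b + d <= 13.
Before d := d - p + 4: p + q == 2*b + d + 7 ==> b + d <= p + 9
Before assert p + 4 < -3 <==> 3*b - 1 == d: (p < -7 <==> 3*b == d + 1) && (p + q == 2*b + d + 7 ==> b + d <= p + 9)
Before b := 3*q: (p < -7 <==> 9*q == d + 1) && (p == d + 5*q + 7 ==> d + 3*q <= p + 9)
The weakest precondition is (p < -7 <==> 9*q == d + 1) && (p == d + 5*q + 7 ==> d + 3*q <= p + 9).
Check whether (p < -7 <==> 9*q == d + 1) && (p == d + 5*q + 7 ==> d + 3*q <= p + 13) implies it.
Countermodel: at the initial state d = -82, p = -120, q = -9, the precondition holds but the weakest precondition fails.
Answer: invalid


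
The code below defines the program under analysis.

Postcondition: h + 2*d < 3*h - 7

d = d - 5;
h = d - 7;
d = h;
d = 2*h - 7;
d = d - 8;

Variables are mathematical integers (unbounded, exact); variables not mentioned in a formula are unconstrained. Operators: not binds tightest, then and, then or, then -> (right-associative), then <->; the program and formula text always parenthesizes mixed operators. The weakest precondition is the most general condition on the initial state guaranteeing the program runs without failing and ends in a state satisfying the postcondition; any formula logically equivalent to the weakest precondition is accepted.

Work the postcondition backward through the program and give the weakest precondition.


Working backward. After the program, the postcondition h + 2*d < 3*h - 7 must hold; in canonical form it is 2*d < 2*h - 7.
Before d := d - 8: 2*d < 2*h + 9
Before d := 2*h - 7: 2*h < 23
Before d := h: 2*h < 23
Before h := d - 7: 2*d < 37
Before d := d - 5: 2*d < 47
Answer: WP = 2*d < 47


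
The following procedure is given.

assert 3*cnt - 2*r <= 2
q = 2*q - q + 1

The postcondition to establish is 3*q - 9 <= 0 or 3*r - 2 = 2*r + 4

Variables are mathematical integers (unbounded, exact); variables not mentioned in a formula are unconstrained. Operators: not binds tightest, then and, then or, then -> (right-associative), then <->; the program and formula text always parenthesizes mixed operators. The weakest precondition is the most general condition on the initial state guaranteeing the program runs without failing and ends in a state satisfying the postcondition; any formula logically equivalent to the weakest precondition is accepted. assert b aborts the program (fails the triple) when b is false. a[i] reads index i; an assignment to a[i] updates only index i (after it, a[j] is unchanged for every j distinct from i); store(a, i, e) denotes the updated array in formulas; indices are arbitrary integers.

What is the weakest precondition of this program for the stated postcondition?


Working backward. After the program, the postcondition 3*q - 9 <= 0 or 3*r - 2 = 2*r + 4 must hold; in canonical form it is 3*q <= 9 or r = 6.
Before q := 2*q - q + 1: 3*q <= 6 or r = 6
Before assert 3*cnt - 2*r <= 2: 3*cnt <= 2*r + 2 and (3*q <= 6 or r = 6)
Answer: WP = 3*cnt <= 2*r + 2 and (3*q <= 6 or r = 6)


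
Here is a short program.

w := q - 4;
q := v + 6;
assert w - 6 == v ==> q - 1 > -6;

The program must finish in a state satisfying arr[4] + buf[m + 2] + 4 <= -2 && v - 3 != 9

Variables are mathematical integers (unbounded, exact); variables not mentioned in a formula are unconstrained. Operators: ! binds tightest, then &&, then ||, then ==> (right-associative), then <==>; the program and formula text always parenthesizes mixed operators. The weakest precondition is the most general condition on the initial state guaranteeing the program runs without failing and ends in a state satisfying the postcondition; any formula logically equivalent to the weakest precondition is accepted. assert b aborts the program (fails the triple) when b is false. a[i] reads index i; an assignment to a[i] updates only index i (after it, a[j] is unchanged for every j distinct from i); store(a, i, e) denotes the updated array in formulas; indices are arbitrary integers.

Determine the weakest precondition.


Working backward. After the program, the postcondition arr[4] + buf[m + 2] + 4 <= -2 && v - 3 != 9 must hold; in canonical form it is arr[4] + buf[m + 2] <= -6 && v != 12.
Before assert w - 6 == v ==> q - 1 > -6: (w == v + 6 ==> q > -5) && arr[4] + buf[m + 2] <= -6 && v != 12
Before q := v + 6: (w == v + 6 ==> v > -11) && arr[4] + buf[m + 2] <= -6 && v != 12
Before w := q - 4: (q == v + 10 ==> v > -11) && arr[4] + buf[m + 2] <= -6 && v != 12
Answer: WP = (q == v + 10 ==> v > -11) && arr[4] + buf[m + 2] <= -6 && v != 12


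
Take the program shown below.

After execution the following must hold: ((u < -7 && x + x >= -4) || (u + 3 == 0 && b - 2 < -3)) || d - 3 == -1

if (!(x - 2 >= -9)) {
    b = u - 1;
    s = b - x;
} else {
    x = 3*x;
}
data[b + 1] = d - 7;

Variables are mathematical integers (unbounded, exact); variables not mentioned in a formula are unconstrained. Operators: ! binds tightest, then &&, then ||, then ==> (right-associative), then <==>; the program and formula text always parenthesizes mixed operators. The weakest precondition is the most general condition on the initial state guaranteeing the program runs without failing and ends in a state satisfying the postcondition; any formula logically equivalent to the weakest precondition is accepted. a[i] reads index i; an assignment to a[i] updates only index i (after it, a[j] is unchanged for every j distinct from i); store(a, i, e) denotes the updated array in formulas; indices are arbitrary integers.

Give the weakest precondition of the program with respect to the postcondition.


Working backward. After the program, the postcondition ((u < -7 && x + x >= -4) || (u + 3 == 0 && b - 2 < -3)) || d - 3 == -1 must hold; in canonical form it is (u < -7 && 2*x >= -4) || (u == -3 && b < -1) || d == 2.
Before data[b + 1] := d - 7: (u < -7 && 2*x >= -4) || (u == -3 && b < -1) || d == 2
Then branch requires (u < -7 && 2*x >= -4) || (u == -3 && u < 0) || d == 2; else branch requires (u < -7 && 6*x >= -4) || (u == -3 && b < -1) || d == 2.
Before the if: ((!(x >= -7)) ==> ((u < -7 && 2*x >= -4) || (u == -3 && u < 0) || d == 2)) && (x >= -7 ==> ((u < -7 && 6*x >= -4) || (u == -3 && b < -1) || d == 2))
Answer: WP = ((!(x >= -7)) ==> ((u < -7 && 2*x >= -4) || (u == -3 && u < 0) || d == 2)) && (x >= -7 ==> ((u < -7 && 6*x >= -4) || (u == -3 && b < -1) || d == 2))


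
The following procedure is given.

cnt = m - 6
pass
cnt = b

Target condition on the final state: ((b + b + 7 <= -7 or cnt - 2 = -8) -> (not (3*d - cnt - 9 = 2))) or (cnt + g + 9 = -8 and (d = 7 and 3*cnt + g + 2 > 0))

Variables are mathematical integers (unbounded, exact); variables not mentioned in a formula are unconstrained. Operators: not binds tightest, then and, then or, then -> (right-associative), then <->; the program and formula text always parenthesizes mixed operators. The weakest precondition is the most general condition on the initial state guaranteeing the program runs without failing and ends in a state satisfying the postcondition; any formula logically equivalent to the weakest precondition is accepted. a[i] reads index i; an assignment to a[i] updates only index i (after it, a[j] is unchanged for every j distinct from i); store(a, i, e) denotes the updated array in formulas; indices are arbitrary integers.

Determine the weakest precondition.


Working backward. After the program, the postcondition ((b + b + 7 <= -7 or cnt - 2 = -8) -> (not (3*d - cnt - 9 = 2))) or (cnt + g + 9 = -8 and (d = 7 and 3*cnt + g + 2 > 0)) must hold; in canonical form it is ((2*b <= -14 or cnt = -6) -> (not (3*d = cnt + 11))) or (cnt + g = -17 and d = 7 and 3*cnt + g > -2).
Before cnt := b: ((2*b <= -14 or b = -6) -> (not (3*d = b + 11))) or (b + g = -17 and d = 7 and 3*b + g > -2)
Before skip: ((2*b <= -14 or b = -6) -> (not (3*d = b + 11))) or (b + g = -17 and d = 7 and 3*b + g > -2)
Before cnt := m - 6: ((2*b <= -14 or b = -6) -> (not (3*d = b + 11))) or (b + g = -17 and d = 7 and 3*b + g > -2)
Answer: WP = ((2*b <= -14 or b = -6) -> (not (3*d = b + 11))) or (b + g = -17 and d = 7 and 3*b + g > -2)


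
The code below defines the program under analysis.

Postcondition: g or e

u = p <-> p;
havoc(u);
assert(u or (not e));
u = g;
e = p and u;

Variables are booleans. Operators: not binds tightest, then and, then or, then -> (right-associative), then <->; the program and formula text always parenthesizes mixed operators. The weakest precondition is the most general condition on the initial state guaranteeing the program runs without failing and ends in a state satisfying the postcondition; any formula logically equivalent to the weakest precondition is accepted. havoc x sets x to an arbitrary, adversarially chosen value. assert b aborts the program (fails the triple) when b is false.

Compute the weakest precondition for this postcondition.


Working backward. After the program, g or e must hold.
Before e := p and u: g or (p and u)
Before u := g: g or (p and g)
Before assert u or (not e): (u or (not e)) and (g or (p and g))
Before havoc u: (g or (p and g)) and (not e)
Before u := p <-> p: (g or (p and g)) and (not e)
Answer: WP = (g or (p and g)) and (not e)


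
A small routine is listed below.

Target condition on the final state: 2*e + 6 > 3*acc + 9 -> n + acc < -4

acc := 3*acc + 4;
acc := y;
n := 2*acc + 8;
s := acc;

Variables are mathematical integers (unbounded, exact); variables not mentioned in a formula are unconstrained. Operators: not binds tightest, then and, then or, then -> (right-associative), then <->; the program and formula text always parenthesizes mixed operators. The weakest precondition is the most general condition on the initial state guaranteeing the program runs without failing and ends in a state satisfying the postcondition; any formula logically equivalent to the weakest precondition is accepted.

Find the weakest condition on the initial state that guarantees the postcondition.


Working backward. After the program, the postcondition 2*e + 6 > 3*acc + 9 -> n + acc < -4 must hold; in canonical form it is 2*e > 3*acc + 3 -> acc + n < -4.
Before s := acc: 2*e > 3*acc + 3 -> acc + n < -4
Before n := 2*acc + 8: 2*e > 3*acc + 3 -> 3*acc < -12
Before acc := y: 2*e > 3*y + 3 -> 3*y < -12
Before acc := 3*acc + 4: 2*e > 3*y + 3 -> 3*y < -12
Answer: WP = 2*e > 3*y + 3 -> 3*y < -12


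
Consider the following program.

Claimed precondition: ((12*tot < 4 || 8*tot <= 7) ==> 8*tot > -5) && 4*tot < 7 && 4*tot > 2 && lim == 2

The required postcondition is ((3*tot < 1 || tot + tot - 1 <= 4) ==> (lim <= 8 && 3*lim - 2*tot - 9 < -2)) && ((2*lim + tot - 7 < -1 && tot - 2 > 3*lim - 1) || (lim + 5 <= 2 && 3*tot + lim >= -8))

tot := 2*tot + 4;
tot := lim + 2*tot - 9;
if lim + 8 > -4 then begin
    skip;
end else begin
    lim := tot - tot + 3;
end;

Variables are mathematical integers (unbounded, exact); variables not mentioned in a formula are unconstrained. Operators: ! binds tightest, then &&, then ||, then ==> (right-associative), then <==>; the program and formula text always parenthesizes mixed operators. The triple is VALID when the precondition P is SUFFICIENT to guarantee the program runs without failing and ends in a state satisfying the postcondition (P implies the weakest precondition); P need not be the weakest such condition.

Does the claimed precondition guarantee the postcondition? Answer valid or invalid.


Working backward. After the program, the postcondition ((3*tot < 1 || tot + tot - 1 <= 4) ==> (lim <= 8 && 3*lim - 2*tot - 9 < -2)) && ((2*lim + tot - 7 < -1 && tot - 2 > 3*lim - 1) || (lim + 5 <= 2 && 3*tot + lim >= -8)) must hold; in canonical form it is ((3*tot < 1 || 2*tot <= 5) ==> (lim <= 8 && 3*lim < 2*tot + 7)) && ((2*lim + tot < 6 && tot > 3*lim + 1) || (lim <= -3 && lim + 3*tot >= -8)).
Then branch requires ((3*tot < 1 || 2*tot <= 5) ==> (lim <= 8 && 3*lim < 2*tot + 7)) && ((2*lim + tot < 6 && tot > 3*lim + 1) || (lim <= -3 && lim + 3*tot >= -8)); else branch requires ((3*tot < 1 || 2*tot <= 5) ==> 2*tot > 2) && tot < 0 && tot > 10.
Before the if: (lim > -12 ==> (((3*tot < 1 || 2*tot <= 5) ==> (lim <= 8 && 3*lim < 2*tot + 7)) && ((2*lim + tot < 6 && tot > 3*lim + 1) || (lim <= -3 && lim + 3*tot >= -8)))) && ((!(lim > -12)) ==> (((3*tot < 1 || 2*tot <= 5) ==> 2*tot > 2) && tot < 0 && tot > 10))
Before tot := lim + 2*tot - 9: (lim > -12 ==> (((3*lim + 6*tot < 28 || 2*lim + 4*tot <= 23) ==> (lim <= 8 && lim < 4*tot - 11)) && ((3*lim + 2*tot < 15 && 2*tot > 2*lim + 10) || (lim <= -3 && 4*lim + 6*tot >= 19)))) && ((!(lim > -12)) ==> (((3*lim + 6*tot < 28 || 2*lim + 4*tot <= 23) ==> 2*lim + 4*tot > 20) && lim + 2*tot < 9 && lim + 2*tot > 19))
Before tot := 2*tot + 4: (lim > -12 ==> (((3*lim + 12*tot < 4 || 2*lim + 8*tot <= 7) ==> (lim <= 8 && lim < 8*tot + 5)) && ((3*lim + 4*tot < 7 && 4*tot > 2*lim + 2) || (lim <= -3 && 4*lim + 12*tot >= -5)))) && ((!(lim > -12)) ==> (((3*lim + 12*tot < 4 || 2*lim + 8*tot <= 7) ==> 2*lim + 8*tot > 4) && lim + 4*tot < 1 && lim + 4*tot > 11))
The weakest precondition is (lim > -12 ==> (((3*lim + 12*tot < 4 || 2*lim + 8*tot <= 7) ==> (lim <= 8 && lim < 8*tot + 5)) && ((3*lim + 4*tot < 7 && 4*tot > 2*lim + 2) || (lim <= -3 && 4*lim + 12*tot >= -5)))) && ((!(lim > -12)) ==> (((3*lim + 12*tot < 4 || 2*lim + 8*tot <= 7) ==> 2*lim + 8*tot > 4) && lim + 4*tot < 1 && lim + 4*tot > 11)).
Check whether ((12*tot < 4 || 8*tot <= 7) ==> 8*tot > -5) && 4*tot < 7 && 4*tot > 2 && lim == 2 implies it.
Countermodel: at the initial state lim = 2, tot = 1, the precondition holds but the weakest precondition fails.
Answer: invalid


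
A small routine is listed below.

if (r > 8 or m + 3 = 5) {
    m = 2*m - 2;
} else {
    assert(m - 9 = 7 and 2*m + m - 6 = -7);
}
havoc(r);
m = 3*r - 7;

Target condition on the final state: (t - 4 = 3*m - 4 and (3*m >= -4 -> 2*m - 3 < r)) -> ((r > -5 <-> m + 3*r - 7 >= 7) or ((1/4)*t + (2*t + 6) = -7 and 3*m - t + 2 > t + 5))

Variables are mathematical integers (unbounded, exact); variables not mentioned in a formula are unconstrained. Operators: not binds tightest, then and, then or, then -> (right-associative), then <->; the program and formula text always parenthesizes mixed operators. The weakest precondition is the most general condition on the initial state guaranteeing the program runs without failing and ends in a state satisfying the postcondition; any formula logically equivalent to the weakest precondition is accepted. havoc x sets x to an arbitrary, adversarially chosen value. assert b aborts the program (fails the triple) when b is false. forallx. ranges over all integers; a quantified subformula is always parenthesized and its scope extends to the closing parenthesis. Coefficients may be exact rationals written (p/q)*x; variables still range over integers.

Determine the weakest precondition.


Working backward. After the program, the postcondition (t - 4 = 3*m - 4 and (3*m >= -4 -> 2*m - 3 < r)) -> ((r > -5 <-> m + 3*r - 7 >= 7) or ((1/4)*t + (2*t + 6) = -7 and 3*m - t + 2 > t + 5)) must hold; in canonical form it is (t = 3*m and (3*m >= -4 -> 2*m < r + 3)) -> ((r > -5 <-> m + 3*r >= 14) or ((9/4)*t = -13 and 3*m > 2*t + 3)).
Before m := 3*r - 7: (t = 9*r - 21 and (9*r >= 17 -> 5*r < 17)) -> ((r > -5 <-> 6*r >= 21) or ((9/4)*t = -13 and 9*r > 2*t + 24))
Before havoc r: forall r_1. ((t = 9*r_1 - 21 and (9*r_1 >= 17 -> 5*r_1 < 17)) -> ((r_1 > -5 <-> 6*r_1 >= 21) or ((9/4)*t = -13 and 9*r_1 > 2*t + 24)))
Then branch requires forall r_1. ((t = 9*r_1 - 21 and (9*r_1 >= 17 -> 5*r_1 < 17)) -> ((r_1 > -5 <-> 6*r_1 >= 21) or ((9/4)*t = -13 and 9*r_1 > 2*t + 24))); else branch requires m = 16 and 3*m = -1 and (forall r_1. ((t = 9*r_1 - 21 and (9*r_1 >= 17 -> 5*r_1 < 17)) -> ((r_1 > -5 <-> 6*r_1 >= 21) or ((9/4)*t = -13 and 9*r_1 > 2*t + 24)))).
Before the if: ((r > 8 or m = 2) -> (forall r_1. ((t = 9*r_1 - 21 and (9*r_1 >= 17 -> 5*r_1 < 17)) -> ((r_1 > -5 <-> 6*r_1 >= 21) or ((9/4)*t = -13 and 9*r_1 > 2*t + 24))))) and ((not (r > 8 or m = 2)) -> (m = 16 and 3*m = -1 and (forall r_1. ((t = 9*r_1 - 21 and (9*r_1 >= 17 -> 5*r_1 < 17)) -> ((r_1 > -5 <-> 6*r_1 >= 21) or ((9/4)*t = -13 and 9*r_1 > 2*t + 24))))))
Answer: WP = ((r > 8 or m = 2) -> (forall r_1. ((t = 9*r_1 - 21 and (9*r_1 >= 17 -> 5*r_1 < 17)) -> ((r_1 > -5 <-> 6*r_1 >= 21) or ((9/4)*t = -13 and 9*r_1 > 2*t + 24))))) and ((not (r > 8 or m = 2)) -> (m = 16 and 3*m = -1 and (forall r_1. ((t = 9*r_1 - 21 and (9*r_1 >= 17 -> 5*r_1 < 17)) -> ((r_1 > -5 <-> 6*r_1 >= 21) or ((9/4)*t = -13 and 9*r_1 > 2*t + 24))))))


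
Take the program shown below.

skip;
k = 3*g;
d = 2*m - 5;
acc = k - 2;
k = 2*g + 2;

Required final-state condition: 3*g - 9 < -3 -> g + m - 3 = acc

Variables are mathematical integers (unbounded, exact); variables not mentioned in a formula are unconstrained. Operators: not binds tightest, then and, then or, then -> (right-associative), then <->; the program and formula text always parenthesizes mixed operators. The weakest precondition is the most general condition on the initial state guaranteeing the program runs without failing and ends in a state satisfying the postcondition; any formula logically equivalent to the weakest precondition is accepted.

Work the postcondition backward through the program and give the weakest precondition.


Working backward. After the program, the postcondition 3*g - 9 < -3 -> g + m - 3 = acc must hold; in canonical form it is 3*g < 6 -> g + m = acc + 3.
Before k := 2*g + 2: 3*g < 6 -> g + m = acc + 3
Before acc := k - 2: 3*g < 6 -> g + m = k + 1
Before d := 2*m - 5: 3*g < 6 -> g + m = k + 1
Before k := 3*g: 3*g < 6 -> m = 2*g + 1
Before skip: 3*g < 6 -> m = 2*g + 1
Answer: WP = 3*g < 6 -> m = 2*g + 1


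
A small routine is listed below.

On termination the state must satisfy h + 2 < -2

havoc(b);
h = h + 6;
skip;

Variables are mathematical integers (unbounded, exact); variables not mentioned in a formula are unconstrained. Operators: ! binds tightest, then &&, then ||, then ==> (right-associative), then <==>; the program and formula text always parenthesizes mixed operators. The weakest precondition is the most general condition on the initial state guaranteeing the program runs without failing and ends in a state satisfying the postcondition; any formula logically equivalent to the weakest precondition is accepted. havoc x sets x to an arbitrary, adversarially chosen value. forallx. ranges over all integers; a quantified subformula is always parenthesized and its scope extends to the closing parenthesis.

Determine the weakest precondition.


Working backward. After the program, the postcondition h + 2 < -2 must hold; in canonical form it is h < -4.
Before skip: h < -4
Before h := h + 6: h < -10
Before havoc b: h < -10
Answer: WP = h < -10


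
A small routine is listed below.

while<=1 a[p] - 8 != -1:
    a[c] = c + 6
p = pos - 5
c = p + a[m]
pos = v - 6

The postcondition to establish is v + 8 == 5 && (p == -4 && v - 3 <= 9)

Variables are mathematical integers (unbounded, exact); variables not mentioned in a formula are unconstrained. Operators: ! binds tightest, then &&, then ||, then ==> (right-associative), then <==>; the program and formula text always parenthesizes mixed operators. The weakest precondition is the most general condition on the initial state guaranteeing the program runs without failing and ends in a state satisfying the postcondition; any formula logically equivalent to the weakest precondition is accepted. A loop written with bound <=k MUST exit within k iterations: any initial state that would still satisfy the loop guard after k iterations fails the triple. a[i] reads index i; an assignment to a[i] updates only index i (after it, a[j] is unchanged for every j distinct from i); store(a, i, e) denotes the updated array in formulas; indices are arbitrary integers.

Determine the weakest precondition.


Working backward. After the program, the postcondition v + 8 == 5 && (p == -4 && v - 3 <= 9) must hold; in canonical form it is v == -3 && p == -4 && v <= 12.
Before pos := v - 6: v == -3 && p == -4 && v <= 12
Before c := p + a[m]: v == -3 && p == -4 && v <= 12
Before p := pos - 5: v == -3 && pos == 1 && v <= 12
Before the loop (bound <=1), unroll the exhaustion recursion (WP_0 = exit-now case; WP_j = one more guarded iteration, up to j = 1):
  WP_0: (!(a[p] != 7)) && v == -3 && pos == 1 && v <= 12
  WP_1: (a[p] != 7 ==> ((!(store(a, c, c + 6)[p] != 7)) && v == -3 && pos == 1 && v <= 12)) && ((!(a[p] != 7)) ==> (v == -3 && pos == 1 && v <= 12))
So before the loop: (a[p] != 7 ==> ((!(store(a, c, c + 6)[p] != 7)) && v == -3 && pos == 1 && v <= 12)) && ((!(a[p] != 7)) ==> (v == -3 && pos == 1 && v <= 12))
Answer: WP = (a[p] != 7 ==> ((!(store(a, c, c + 6)[p] != 7)) && v == -3 && pos == 1 && v <= 12)) && ((!(a[p] != 7)) ==> (v == -3 && pos == 1 && v <= 12))


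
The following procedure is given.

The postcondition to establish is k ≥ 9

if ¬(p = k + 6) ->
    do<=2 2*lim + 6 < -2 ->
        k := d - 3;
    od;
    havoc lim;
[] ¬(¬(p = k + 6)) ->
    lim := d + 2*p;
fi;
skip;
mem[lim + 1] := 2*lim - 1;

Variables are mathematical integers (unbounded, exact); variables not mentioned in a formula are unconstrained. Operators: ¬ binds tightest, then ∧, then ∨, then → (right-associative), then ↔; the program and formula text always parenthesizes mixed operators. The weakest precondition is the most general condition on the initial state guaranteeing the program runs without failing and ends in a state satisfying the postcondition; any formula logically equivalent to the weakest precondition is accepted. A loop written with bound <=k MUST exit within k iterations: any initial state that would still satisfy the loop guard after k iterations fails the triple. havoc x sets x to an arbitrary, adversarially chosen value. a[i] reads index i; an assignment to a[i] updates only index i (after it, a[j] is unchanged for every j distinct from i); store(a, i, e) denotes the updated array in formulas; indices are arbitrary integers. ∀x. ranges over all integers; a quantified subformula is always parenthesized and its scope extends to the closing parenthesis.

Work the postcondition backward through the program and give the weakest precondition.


Working backward. After the program, k ≥ 9 must hold.
Before mem[lim + 1] := 2*lim - 1: k ≥ 9
Before skip: k ≥ 9
Then branch requires (2*lim < -8 → ((2*lim < -8 → ((¬(2*lim < -8)) ∧ d ≥ 12)) ∧ ((¬(2*lim < -8)) → d ≥ 12))) ∧ ((¬(2*lim < -8)) → k ≥ 9); else branch requires k ≥ 9.
Before the if: ((¬(p = k + 6)) → ((2*lim < -8 → ((2*lim < -8 → ((¬(2*lim < -8)) ∧ d ≥ 12)) ∧ ((¬(2*lim < -8)) → d ≥ 12))) ∧ ((¬(2*lim < -8)) → k ≥ 9))) ∧ (p = k + 6 → k ≥ 9)
Answer: WP = ((¬(p = k + 6)) → ((2*lim < -8 → ((2*lim < -8 → ((¬(2*lim < -8)) ∧ d ≥ 12)) ∧ ((¬(2*lim < -8)) → d ≥ 12))) ∧ ((¬(2*lim < -8)) → k ≥ 9))) ∧ (p = k + 6 → k ≥ 9)


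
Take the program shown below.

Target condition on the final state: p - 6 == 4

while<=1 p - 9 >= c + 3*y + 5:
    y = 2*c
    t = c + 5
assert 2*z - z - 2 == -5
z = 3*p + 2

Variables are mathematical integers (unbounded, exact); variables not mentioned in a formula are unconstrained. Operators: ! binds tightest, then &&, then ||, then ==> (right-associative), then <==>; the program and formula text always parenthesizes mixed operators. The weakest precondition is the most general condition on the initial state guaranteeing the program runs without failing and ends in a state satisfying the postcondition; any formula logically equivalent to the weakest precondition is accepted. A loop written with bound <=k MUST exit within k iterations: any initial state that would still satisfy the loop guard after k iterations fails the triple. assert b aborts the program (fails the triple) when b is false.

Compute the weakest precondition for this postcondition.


Working backward. After the program, the postcondition p - 6 == 4 must hold; in canonical form it is p == 10.
Before z := 3*p + 2: p == 10
Before assert 2*z - z - 2 == -5: z == -3 && p == 10
Before the loop (bound <=1), unroll the exhaustion recursion (WP_0 = exit-now case; WP_j = one more guarded iteration, up to j = 1):
  WP_0: (!(p >= c + 3*y + 14)) && z == -3 && p == 10
  WP_1: (p >= c + 3*y + 14 ==> ((!(p >= 7*c + 14)) && z == -3 && p == 10)) && ((!(p >= c + 3*y + 14)) ==> (z == -3 && p == 10))
So before the loop: (p >= c + 3*y + 14 ==> ((!(p >= 7*c + 14)) && z == -3 && p == 10)) && ((!(p >= c + 3*y + 14)) ==> (z == -3 && p == 10))
Answer: WP = (p >= c + 3*y + 14 ==> ((!(p >= 7*c + 14)) && z == -3 && p == 10)) && ((!(p >= c + 3*y + 14)) ==> (z == -3 && p == 10))


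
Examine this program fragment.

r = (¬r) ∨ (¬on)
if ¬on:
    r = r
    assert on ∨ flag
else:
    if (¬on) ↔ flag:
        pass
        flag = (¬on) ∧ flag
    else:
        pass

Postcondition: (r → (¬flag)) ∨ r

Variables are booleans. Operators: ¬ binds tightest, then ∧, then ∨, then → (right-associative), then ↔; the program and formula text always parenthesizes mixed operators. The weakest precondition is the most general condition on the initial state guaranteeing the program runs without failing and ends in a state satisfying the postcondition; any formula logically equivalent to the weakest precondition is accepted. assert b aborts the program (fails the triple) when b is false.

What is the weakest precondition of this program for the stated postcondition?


Working backward. After the program, (r → (¬flag)) ∨ r must hold.
Then branch requires (on ∨ flag) ∧ ((r → (¬flag)) ∨ r); else branch requires (((¬on) ↔ flag) → ((r → (¬((¬on) ∧ flag))) ∨ r)) ∧ ((¬((¬on) ↔ flag)) → ((r → (¬flag)) ∨ r)).
Before the if: ((¬on) → ((on ∨ flag) ∧ ((r → (¬flag)) ∨ r))) ∧ (on → ((((¬on) ↔ flag) → ((r → (¬((¬on) ∧ flag))) ∨ r)) ∧ ((¬((¬on) ↔ flag)) → ((r → (¬flag)) ∨ r))))
Before r := (¬r) ∨ (¬on): ((¬on) → ((on ∨ flag) ∧ ((((¬r) ∨ (¬on)) → (¬flag)) ∨ (¬r) ∨ (¬on)))) ∧ (on → ((((¬on) ↔ flag) → ((((¬r) ∨ (¬on)) → (¬((¬on) ∧ flag))) ∨ (¬r) ∨ (¬on))) ∧ ((¬((¬on) ↔ flag)) → ((((¬r) ∨ (¬on)) → (¬flag)) ∨ (¬r) ∨ (¬on)))))
Answer: WP = ((¬on) → ((on ∨ flag) ∧ ((((¬r) ∨ (¬on)) → (¬flag)) ∨ (¬r) ∨ (¬on)))) ∧ (on → ((((¬on) ↔ flag) → ((((¬r) ∨ (¬on)) → (¬((¬on) ∧ flag))) ∨ (¬r) ∨ (¬on))) ∧ ((¬((¬on) ↔ flag)) → ((((¬r) ∨ (¬on)) → (¬flag)) ∨ (¬r) ∨ (¬on)))))


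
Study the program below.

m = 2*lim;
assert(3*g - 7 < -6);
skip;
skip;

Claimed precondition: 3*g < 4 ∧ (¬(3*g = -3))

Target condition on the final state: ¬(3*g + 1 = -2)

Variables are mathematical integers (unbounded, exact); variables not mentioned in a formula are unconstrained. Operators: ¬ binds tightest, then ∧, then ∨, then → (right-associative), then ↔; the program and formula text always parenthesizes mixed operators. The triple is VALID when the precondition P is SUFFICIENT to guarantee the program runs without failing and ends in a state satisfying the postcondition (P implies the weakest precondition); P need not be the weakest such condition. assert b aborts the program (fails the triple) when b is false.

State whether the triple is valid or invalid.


Working backward. After the program, the postcondition ¬(3*g + 1 = -2) must hold; in canonical form it is ¬(3*g = -3).
Before skip: ¬(3*g = -3)
Before skip: ¬(3*g = -3)
Before assert 3*g - 7 < -6: 3*g < 1 ∧ (¬(3*g = -3))
Before m := 2*lim: 3*g < 1 ∧ (¬(3*g = -3))
The weakest precondition is 3*g < 1 ∧ (¬(3*g = -3)).
Check whether 3*g < 4 ∧ (¬(3*g = -3)) implies it.
Countermodel: at the initial state g = 1, the precondition holds but the weakest precondition fails.
Answer: invalid


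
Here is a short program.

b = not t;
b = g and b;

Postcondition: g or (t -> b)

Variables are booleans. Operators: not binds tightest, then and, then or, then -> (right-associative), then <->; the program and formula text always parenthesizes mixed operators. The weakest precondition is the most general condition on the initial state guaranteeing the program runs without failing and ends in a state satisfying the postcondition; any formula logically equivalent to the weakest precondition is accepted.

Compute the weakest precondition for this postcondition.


Working backward. After the program, g or (t -> b) must hold.
Before b := g and b: g or (t -> (g and b))
Before b := not t: g or (t -> (g and (not t)))
Answer: WP = g or (t -> (g and (not t)))


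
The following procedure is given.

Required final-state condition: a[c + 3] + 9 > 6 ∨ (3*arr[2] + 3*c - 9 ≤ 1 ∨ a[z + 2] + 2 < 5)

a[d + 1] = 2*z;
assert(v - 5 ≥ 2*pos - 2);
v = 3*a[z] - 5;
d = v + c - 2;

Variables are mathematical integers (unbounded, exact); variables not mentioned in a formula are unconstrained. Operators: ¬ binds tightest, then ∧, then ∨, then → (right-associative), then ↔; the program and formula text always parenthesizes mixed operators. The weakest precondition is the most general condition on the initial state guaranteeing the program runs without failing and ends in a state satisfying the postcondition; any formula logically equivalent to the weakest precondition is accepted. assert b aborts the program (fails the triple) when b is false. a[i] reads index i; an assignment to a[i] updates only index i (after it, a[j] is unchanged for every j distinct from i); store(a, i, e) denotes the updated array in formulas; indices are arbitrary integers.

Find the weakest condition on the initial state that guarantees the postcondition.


Working backward. After the program, the postcondition a[c + 3] + 9 > 6 ∨ (3*arr[2] + 3*c - 9 ≤ 1 ∨ a[z + 2] + 2 < 5) must hold; in canonical form it is a[c + 3] > -3 ∨ 3*arr[2] + 3*c ≤ 10 ∨ a[z + 2] < 3.
Before d := v + c - 2: a[c + 3] > -3 ∨ 3*arr[2] + 3*c ≤ 10 ∨ a[z + 2] < 3
Before v := 3*a[z] - 5: a[c + 3] > -3 ∨ 3*arr[2] + 3*c ≤ 10 ∨ a[z + 2] < 3
Before assert v - 5 ≥ 2*pos - 2: v ≥ 2*pos + 3 ∧ (a[c + 3] > -3 ∨ 3*arr[2] + 3*c ≤ 10 ∨ a[z + 2] < 3)
Before a[d + 1] := 2*z: v ≥ 2*pos + 3 ∧ (store(a, d + 1, 2*z)[c + 3] > -3 ∨ 3*arr[2] + 3*c ≤ 10 ∨ store(a, d + 1, 2*z)[z + 2] < 3)
Answer: WP = v ≥ 2*pos + 3 ∧ (store(a, d + 1, 2*z)[c + 3] > -3 ∨ 3*arr[2] + 3*c ≤ 10 ∨ store(a, d + 1, 2*z)[z + 2] < 3)


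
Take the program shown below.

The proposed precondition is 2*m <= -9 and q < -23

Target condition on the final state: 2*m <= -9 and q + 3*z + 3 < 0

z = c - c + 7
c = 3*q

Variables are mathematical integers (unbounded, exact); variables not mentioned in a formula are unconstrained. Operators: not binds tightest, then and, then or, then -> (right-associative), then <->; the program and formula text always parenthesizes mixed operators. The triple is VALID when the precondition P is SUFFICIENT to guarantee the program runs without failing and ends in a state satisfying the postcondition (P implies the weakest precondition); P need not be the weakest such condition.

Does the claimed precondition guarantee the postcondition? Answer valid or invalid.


Working backward. After the program, the postcondition 2*m <= -9 and q + 3*z + 3 < 0 must hold; in canonical form it is 2*m <= -9 and q + 3*z < -3.
Before c := 3*q: 2*m <= -9 and q + 3*z < -3
Before z := c - c + 7: 2*m <= -9 and q < -24
The weakest precondition is 2*m <= -9 and q < -24.
Check whether 2*m <= -9 and q < -23 implies it.
Countermodel: at the initial state m = -5, q = -24, the precondition holds but the weakest precondition fails.
Answer: invalid


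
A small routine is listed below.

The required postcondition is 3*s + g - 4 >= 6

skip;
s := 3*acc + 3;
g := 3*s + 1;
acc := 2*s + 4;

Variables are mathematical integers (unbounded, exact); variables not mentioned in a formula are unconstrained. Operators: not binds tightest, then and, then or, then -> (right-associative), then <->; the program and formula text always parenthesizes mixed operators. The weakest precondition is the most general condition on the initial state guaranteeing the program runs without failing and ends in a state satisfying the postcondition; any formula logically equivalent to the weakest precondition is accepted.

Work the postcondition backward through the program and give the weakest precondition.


Working backward. After the program, the postcondition 3*s + g - 4 >= 6 must hold; in canonical form it is g + 3*s >= 10.
Before acc := 2*s + 4: g + 3*s >= 10
Before g := 3*s + 1: 6*s >= 9
Before s := 3*acc + 3: 18*acc >= -9
Before skip: 18*acc >= -9
Answer: WP = 18*acc >= -9


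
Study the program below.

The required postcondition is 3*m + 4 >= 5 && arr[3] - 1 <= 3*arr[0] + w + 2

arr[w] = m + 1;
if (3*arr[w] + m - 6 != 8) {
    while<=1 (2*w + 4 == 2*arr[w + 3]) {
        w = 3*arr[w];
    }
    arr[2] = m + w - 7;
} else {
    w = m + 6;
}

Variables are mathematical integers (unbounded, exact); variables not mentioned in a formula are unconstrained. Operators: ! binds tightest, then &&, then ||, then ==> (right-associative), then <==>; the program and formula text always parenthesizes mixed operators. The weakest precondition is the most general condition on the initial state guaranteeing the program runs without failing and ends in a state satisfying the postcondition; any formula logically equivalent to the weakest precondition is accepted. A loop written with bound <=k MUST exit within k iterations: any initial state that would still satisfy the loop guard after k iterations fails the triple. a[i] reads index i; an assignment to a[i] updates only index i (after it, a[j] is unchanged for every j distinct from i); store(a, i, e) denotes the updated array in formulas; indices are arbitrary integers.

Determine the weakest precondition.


Working backward. After the program, the postcondition 3*m + 4 >= 5 && arr[3] - 1 <= 3*arr[0] + w + 2 must hold; in canonical form it is 3*m >= 1 && arr[3] <= 3*arr[0] + w + 3.
Then branch requires (2*w == 2*arr[w + 3] - 4 ==> ((!(6*arr[w] == 2*arr[3*arr[w] + 3] - 4)) && 3*m >= 1 && arr[3] <= 3*arr[0] + 3*arr[w] + 3)) && ((!(2*w == 2*arr[w + 3] - 4)) ==> (3*m >= 1 && arr[3] <= 3*arr[0] + w + 3)); else branch requires 3*m >= 1 && arr[3] <= 3*arr[0] + m + 9.
Before the if: (3*arr[w] + m != 14 ==> ((2*w == 2*arr[w + 3] - 4 ==> ((!(6*arr[w] == 2*arr[3*arr[w] + 3] - 4)) && 3*m >= 1 && arr[3] <= 3*arr[0] + 3*arr[w] + 3)) && ((!(2*w == 2*arr[w + 3] - 4)) ==> (3*m >= 1 && arr[3] <= 3*arr[0] + w + 3)))) && ((!(3*arr[w] + m != 14)) ==> (3*m >= 1 && arr[3] <= 3*arr[0] + m + 9))
Before arr[w] := m + 1: (3*store(arr, w, m + 1)[w] + m != 14 ==> ((2*w == 2*store(arr, w, m + 1)[w + 3] - 4 ==> ((!(6*store(arr, w, m + 1)[w] == 2*store(arr, w, m + 1)[3*store(arr, w, m + 1)[w] + 3] - 4)) && 3*m >= 1 && store(arr, w, m + 1)[3] <= 3*store(arr, w, m + 1)[0] + 3*store(arr, w, m + 1)[w] + 3)) && ((!(2*w == 2*store(arr, w, m + 1)[w + 3] - 4)) ==> (3*m >= 1 && store(arr, w, m + 1)[3] <= 3*store(arr, w, m + 1)[0] + w + 3)))) && ((!(3*store(arr, w, m + 1)[w] + m != 14)) ==> (3*m >= 1 && store(arr, w, m + 1)[3] <= 3*store(arr, w, m + 1)[0] + m + 9))
Answer: WP = (3*store(arr, w, m + 1)[w] + m != 14 ==> ((2*w == 2*store(arr, w, m + 1)[w + 3] - 4 ==> ((!(6*store(arr, w, m + 1)[w] == 2*store(arr, w, m + 1)[3*store(arr, w, m + 1)[w] + 3] - 4)) && 3*m >= 1 && store(arr, w, m + 1)[3] <= 3*store(arr, w, m + 1)[0] + 3*store(arr, w, m + 1)[w] + 3)) && ((!(2*w == 2*store(arr, w, m + 1)[w + 3] - 4)) ==> (3*m >= 1 && store(arr, w, m + 1)[3] <= 3*store(arr, w, m + 1)[0] + w + 3)))) && ((!(3*store(arr, w, m + 1)[w] + m != 14)) ==> (3*m >= 1 && store(arr, w, m + 1)[3] <= 3*store(arr, w, m + 1)[0] + m + 9))


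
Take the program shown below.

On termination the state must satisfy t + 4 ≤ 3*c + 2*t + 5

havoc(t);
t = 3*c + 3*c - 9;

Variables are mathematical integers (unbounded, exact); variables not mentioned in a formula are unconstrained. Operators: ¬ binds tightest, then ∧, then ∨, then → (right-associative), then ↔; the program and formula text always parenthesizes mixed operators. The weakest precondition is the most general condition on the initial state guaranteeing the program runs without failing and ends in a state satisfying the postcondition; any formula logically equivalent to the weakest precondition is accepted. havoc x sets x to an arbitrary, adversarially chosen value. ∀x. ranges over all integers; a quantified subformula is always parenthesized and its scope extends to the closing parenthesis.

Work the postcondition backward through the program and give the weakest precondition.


Working backward. After the program, the postcondition t + 4 ≤ 3*c + 2*t + 5 must hold; in canonical form it is 3*c + t ≥ -1.
Before t := 3*c + 3*c - 9: 9*c ≥ 8
Before havoc t: 9*c ≥ 8
Answer: WP = 9*c ≥ 8


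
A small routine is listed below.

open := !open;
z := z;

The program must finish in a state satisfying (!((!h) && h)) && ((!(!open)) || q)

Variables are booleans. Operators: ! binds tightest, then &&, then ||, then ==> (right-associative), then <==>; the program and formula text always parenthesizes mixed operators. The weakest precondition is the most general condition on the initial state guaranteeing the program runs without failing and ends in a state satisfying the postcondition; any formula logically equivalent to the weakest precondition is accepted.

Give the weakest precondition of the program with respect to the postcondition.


Working backward. After the program, the postcondition (!((!h) && h)) && ((!(!open)) || q) must hold; in canonical form it is open || q.
Before z := z: open || q
Before open := !open: (!open) || q
Answer: WP = (!open) || q


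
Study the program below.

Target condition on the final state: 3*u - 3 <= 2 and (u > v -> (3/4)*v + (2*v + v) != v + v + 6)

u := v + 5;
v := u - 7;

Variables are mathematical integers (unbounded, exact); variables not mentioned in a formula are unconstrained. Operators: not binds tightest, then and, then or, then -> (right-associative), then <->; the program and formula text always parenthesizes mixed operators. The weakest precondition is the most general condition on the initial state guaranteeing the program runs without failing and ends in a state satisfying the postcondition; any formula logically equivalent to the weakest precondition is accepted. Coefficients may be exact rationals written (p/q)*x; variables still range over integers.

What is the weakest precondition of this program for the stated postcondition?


Working backward. After the program, the postcondition 3*u - 3 <= 2 and (u > v -> (3/4)*v + (2*v + v) != v + v + 6) must hold; in canonical form it is 3*u <= 5 and (u > v -> (7/4)*v != 6).
Before v := u - 7: 3*u <= 5 and (7/4)*u != 73/4
Before u := v + 5: 3*v <= -10 and (7/4)*v != 19/2
Answer: WP = 3*v <= -10 and (7/4)*v != 19/2


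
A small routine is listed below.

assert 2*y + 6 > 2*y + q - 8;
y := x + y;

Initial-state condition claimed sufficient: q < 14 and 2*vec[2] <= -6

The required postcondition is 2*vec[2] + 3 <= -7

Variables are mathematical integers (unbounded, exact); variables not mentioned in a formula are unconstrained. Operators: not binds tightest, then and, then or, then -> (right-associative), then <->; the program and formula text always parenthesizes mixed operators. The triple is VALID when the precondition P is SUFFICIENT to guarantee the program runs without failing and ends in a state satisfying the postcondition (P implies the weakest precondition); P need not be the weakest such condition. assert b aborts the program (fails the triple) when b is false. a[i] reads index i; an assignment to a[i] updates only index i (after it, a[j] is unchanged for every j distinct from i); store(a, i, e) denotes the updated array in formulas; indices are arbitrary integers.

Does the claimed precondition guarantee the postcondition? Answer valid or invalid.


Working backward. After the program, the postcondition 2*vec[2] + 3 <= -7 must hold; in canonical form it is 2*vec[2] <= -10.
Before y := x + y: 2*vec[2] <= -10
Before assert 2*y + 6 > 2*y + q - 8: q < 14 and 2*vec[2] <= -10
The weakest precondition is q < 14 and 2*vec[2] <= -10.
Check whether q < 14 and 2*vec[2] <= -6 implies it.
Countermodel: at the initial state q = 13, vec = {[2] = -3, elsewhere -3}, the precondition holds but the weakest precondition fails.
Answer: invalid
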